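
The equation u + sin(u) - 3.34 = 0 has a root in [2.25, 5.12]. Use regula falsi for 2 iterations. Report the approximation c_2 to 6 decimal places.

f(2.250000) = -0.311927, f(5.120000) = 0.861930
step 1: c = 3.012640, f(c) = -0.198764 < 0 → new bracket [3.012640, 5.120000]
step 2: c = 3.407540, f(c) = -0.195283 < 0 → new bracket [3.407540, 5.120000]

3.407540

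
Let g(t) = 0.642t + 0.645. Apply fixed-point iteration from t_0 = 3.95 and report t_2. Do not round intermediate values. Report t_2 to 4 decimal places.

t_1 = g(3.950000) = 3.180900
t_2 = g(3.180900) = 2.687138

2.6871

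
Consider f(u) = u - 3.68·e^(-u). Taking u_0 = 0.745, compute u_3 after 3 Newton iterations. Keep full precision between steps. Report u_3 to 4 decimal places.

1.1570

Newton update: u ← u − f(u)/f'(u).
f'(u) = 1 + 3.68·e^(-u)
u_0 = 0.745000: f = -1.002022, f' = 2.747022 → u_1 = 0.745000 - (-1.002022)/(2.747022) = 1.109767
u_1 = 1.109767: f = -0.103293, f' = 2.213060 → u_2 = 1.109767 - (-0.103293)/(2.213060) = 1.156441
u_2 = 1.156441: f = -0.001301, f' = 2.157742 → u_3 = 1.156441 - (-0.001301)/(2.157742) = 1.157044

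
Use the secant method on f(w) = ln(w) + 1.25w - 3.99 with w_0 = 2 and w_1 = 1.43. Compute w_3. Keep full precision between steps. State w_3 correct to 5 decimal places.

Secant update: w_(k+1) = w_k − f(w_k)·(w_k − w_(k-1))/(f(w_k) − f(w_(k-1))).
f(w_0) = -0.796853, f(w_1) = -1.844826
w_2 = 1.430000 - (-1.844826)·(1.430000 - 2.000000)/(-1.844826 - (-0.796853)) = 2.433414; f(w_2) = -0.058937
w_3 = 2.433414 - (-0.058937)·(2.433414 - 1.430000)/(-0.058937 - (-1.844826)) = 2.466528; f(w_3) = -0.004028

2.46653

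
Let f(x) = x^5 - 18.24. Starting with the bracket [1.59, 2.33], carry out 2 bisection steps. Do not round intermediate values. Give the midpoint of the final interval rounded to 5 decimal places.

f(1.590000) = -8.077850, f(2.330000) = 50.431986 (opposite signs)
step 1: m = 1.960000, f(m) = 10.685465 > 0 → root in [1.590000, 1.960000]
step 2: m = 1.775000, f(m) = -0.620573 < 0 → root in [1.775000, 1.960000]
Midpoint of [1.775000, 1.960000] = 1.867500

1.86750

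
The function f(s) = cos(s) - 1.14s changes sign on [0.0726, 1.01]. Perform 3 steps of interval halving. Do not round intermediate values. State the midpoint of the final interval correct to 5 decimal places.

0.71706

f(0.072600) = 0.914602, f(1.010000) = -0.619539 (opposite signs)
step 1: m = 0.541300, f(m) = 0.239958 > 0 → root in [0.541300, 1.010000]
step 2: m = 0.775650, f(m) = -0.170275 < 0 → root in [0.541300, 0.775650]
step 3: m = 0.658475, f(m) = 0.040265 > 0 → root in [0.658475, 0.775650]
Midpoint of [0.658475, 0.775650] = 0.717062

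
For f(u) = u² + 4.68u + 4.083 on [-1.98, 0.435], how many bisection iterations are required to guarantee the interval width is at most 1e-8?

28

Initial width b − a = 0.435 − -1.98 = 2.415000.
After n steps the width is (b−a)/2^n; need (b−a)/2^n ≤ 1e-8.
So n ≥ log₂(2.415000/1e-8) = log₂(241500000.0000) ≈ 27.8474.
Hence n = 28.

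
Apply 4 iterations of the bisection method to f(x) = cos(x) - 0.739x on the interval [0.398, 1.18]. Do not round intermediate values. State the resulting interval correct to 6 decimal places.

f(0.398000) = 0.627716, f(1.180000) = -0.491095 (opposite signs)
step 1: m = 0.789000, f(m) = 0.121484 > 0 → root in [0.789000, 1.180000]
step 2: m = 0.984500, f(m) = -0.174266 < 0 → root in [0.789000, 0.984500]
step 3: m = 0.886750, f(m) = -0.023374 < 0 → root in [0.789000, 0.886750]
step 4: m = 0.837875, f(m) = 0.049854 > 0 → root in [0.837875, 0.886750]

[0.837875, 0.886750]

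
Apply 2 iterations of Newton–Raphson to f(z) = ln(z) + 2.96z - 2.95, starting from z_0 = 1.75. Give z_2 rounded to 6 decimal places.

0.997291

f'(z) = 1/z + 2.96
z_0 = 1.750000: f = 2.789616, f' = 3.531429 → z_1 = 1.750000 - (2.789616)/(3.531429) = 0.960060
z_1 = 0.960060: f = -0.148981, f' = 4.001601 → z_2 = 0.960060 - (-0.148981)/(4.001601) = 0.997291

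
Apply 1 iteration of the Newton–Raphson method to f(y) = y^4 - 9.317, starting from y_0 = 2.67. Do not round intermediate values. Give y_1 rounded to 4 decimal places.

2.1249

f'(y) = 4y^3
y_0 = 2.670000: f = 41.504215, f' = 76.136652 → y_1 = 2.670000 - (41.504215)/(76.136652) = 2.124872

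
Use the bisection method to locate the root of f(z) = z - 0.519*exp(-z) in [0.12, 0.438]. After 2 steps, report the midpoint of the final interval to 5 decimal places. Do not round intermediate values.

f(0.120000) = -0.340312, f(0.438000) = 0.103076 (opposite signs)
step 1: m = 0.279000, f(m) = -0.113644 < 0 → root in [0.279000, 0.438000]
step 2: m = 0.358500, f(m) = -0.004138 < 0 → root in [0.358500, 0.438000]
Midpoint of [0.358500, 0.438000] = 0.398250

0.39825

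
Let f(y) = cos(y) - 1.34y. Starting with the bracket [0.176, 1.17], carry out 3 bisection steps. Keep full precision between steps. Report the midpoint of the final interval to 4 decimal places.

0.6109

f(0.176000) = 0.748712, f(1.170000) = -1.177648 (opposite signs)
step 1: m = 0.673000, f(m) = -0.119865 < 0 → root in [0.176000, 0.673000]
step 2: m = 0.424500, f(m) = 0.342415 > 0 → root in [0.424500, 0.673000]
step 3: m = 0.548750, f(m) = 0.117852 > 0 → root in [0.548750, 0.673000]
Midpoint of [0.548750, 0.673000] = 0.610875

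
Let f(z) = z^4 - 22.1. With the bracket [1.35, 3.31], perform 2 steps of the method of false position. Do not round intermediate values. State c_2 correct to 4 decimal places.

1.8763

f(1.350000) = -18.778494, f(3.310000) = 97.936127
step 1: c = 1.665349, f(c) = -14.408322 < 0 → new bracket [1.665349, 3.310000]
step 2: c = 1.876278, f(c) = -9.706657 < 0 → new bracket [1.876278, 3.310000]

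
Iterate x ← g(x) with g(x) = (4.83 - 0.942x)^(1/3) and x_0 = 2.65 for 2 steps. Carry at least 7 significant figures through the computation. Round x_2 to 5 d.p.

1.52985

x_1 = g(2.650000) = 1.326422
x_2 = g(1.326422) = 1.529848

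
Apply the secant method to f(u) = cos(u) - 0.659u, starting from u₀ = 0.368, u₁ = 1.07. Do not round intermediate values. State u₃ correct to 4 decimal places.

f(u_0) = 0.690537, f(u_1) = -0.225006
u_2 = 1.070000 - (-0.225006)·(1.070000 - 0.368000)/(-0.225006 - (0.690537)) = 0.897475; f(u_2) = 0.032150
u_3 = 0.897475 - (0.032150)·(0.897475 - 1.070000)/(0.032150 - (-0.225006)) = 0.919044; f(u_3) = 0.000930

0.9190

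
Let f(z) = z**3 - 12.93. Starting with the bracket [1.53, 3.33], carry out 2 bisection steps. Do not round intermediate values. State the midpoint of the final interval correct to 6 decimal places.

2.205000

f(1.530000) = -9.348423, f(3.330000) = 23.996037 (opposite signs)
step 1: m = 2.430000, f(m) = 1.418907 > 0 → root in [1.530000, 2.430000]
step 2: m = 1.980000, f(m) = -5.167608 < 0 → root in [1.980000, 2.430000]
Midpoint of [1.980000, 2.430000] = 2.205000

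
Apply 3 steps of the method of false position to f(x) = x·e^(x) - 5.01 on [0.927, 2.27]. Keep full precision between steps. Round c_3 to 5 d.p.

f(0.927000) = -2.667548, f(2.270000) = 16.962240
step 1: c = 1.109504, f(c) = -1.645036 < 0 → new bracket [1.109504, 2.270000]
step 2: c = 1.212101, f(c) = -0.936685 < 0 → new bracket [1.212101, 2.270000]
step 3: c = 1.267463, f(c) = -0.508184 < 0 → new bracket [1.267463, 2.270000]

1.26746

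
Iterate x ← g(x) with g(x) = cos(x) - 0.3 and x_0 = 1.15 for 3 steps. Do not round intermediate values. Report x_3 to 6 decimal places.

0.468616

x_1 = g(1.150000) = 0.108487
x_2 = g(0.108487) = 0.694121
x_3 = g(0.694121) = 0.468616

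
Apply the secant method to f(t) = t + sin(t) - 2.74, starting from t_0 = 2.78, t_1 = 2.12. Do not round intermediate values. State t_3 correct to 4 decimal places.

Secant update: t_(k+1) = t_k − f(t_k)·(t_k − t_(k-1))/(f(t_k) − f(t_(k-1))).
f(t_0) = 0.393764, f(t_1) = 0.232940
t_2 = 2.120000 - (0.232940)·(2.120000 - 2.780000)/(0.232940 - (0.393764)) = 1.164043; f(t_2) = -0.657547
t_3 = 1.164043 - (-0.657547)·(1.164043 - 2.120000)/(-0.657547 - (0.232940)) = 1.869933; f(t_3) = 0.085525

1.8699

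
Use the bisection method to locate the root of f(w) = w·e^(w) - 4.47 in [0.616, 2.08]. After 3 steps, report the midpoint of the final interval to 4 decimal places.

f(0.616000) = -3.329472, f(2.080000) = 12.179295 (opposite signs)
step 1: m = 1.348000, f(m) = 0.719420 > 0 → root in [0.616000, 1.348000]
step 2: m = 0.982000, f(m) = -1.848266 < 0 → root in [0.982000, 1.348000]
step 3: m = 1.165000, f(m) = -0.735100 < 0 → root in [1.165000, 1.348000]
Midpoint of [1.165000, 1.348000] = 1.256500

1.2565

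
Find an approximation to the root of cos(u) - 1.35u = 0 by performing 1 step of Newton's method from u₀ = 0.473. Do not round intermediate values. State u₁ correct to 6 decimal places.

Newton update: u ← u − f(u)/f'(u).
f'(u) = -sin(u) - 1.35
u_0 = 0.473000: f = 0.251656, f' = -1.805559 → u_1 = 0.473000 - (0.251656)/(-1.805559) = 0.612378

0.612378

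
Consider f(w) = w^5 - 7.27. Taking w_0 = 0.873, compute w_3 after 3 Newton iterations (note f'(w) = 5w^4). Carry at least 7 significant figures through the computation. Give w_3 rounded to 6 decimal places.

Newton update: w ← w − f(w)/f'(w).
w_0 = 0.873000: f = -6.762926, f' = 2.904203 → w_1 = 0.873000 - (-6.762926)/(2.904203) = 3.201668
w_1 = 3.201668: f = 329.149999, f' = 525.382313 → w_2 = 3.201668 - (329.149999)/(525.382313) = 2.575172
w_2 = 2.575172: f = 105.978246, f' = 219.884792 → w_3 = 2.575172 - (105.978246)/(219.884792) = 2.093201

2.093201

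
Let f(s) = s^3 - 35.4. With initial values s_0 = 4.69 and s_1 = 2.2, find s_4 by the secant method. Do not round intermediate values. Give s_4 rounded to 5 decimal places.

3.25761

Secant update: s_(k+1) = s_k − f(s_k)·(s_k − s_(k-1))/(f(s_k) − f(s_(k-1))).
f(s_0) = 67.761709, f(s_1) = -24.752000
s_2 = 2.200000 - (-24.752000)·(2.200000 - 4.690000)/(-24.752000 - (67.761709)) = 2.866198; f(s_2) = -11.853914
s_3 = 2.866198 - (-11.853914)·(2.866198 - 2.200000)/(-11.853914 - (-24.752000)) = 3.478464; f(s_3) = 6.688420
s_4 = 3.478464 - (6.688420)·(3.478464 - 2.866198)/(6.688420 - (-11.853914)) = 3.257613; f(s_4) = -0.830063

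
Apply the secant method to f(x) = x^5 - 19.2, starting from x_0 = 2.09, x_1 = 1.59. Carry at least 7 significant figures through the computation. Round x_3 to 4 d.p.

f(x_0) = 20.677822, f(x_1) = -9.037850
x_2 = 1.590000 - (-9.037850)·(1.590000 - 2.090000)/(-9.037850 - (20.677822)) = 1.742072; f(x_2) = -3.155336
x_3 = 1.742072 - (-3.155336)·(1.742072 - 1.590000)/(-3.155336 - (-9.037850)) = 1.823642; f(x_3) = 0.969654

1.8236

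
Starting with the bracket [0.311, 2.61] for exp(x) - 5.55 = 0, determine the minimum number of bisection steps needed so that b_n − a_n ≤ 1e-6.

22

Initial width b − a = 2.61 − 0.311 = 2.299000.
After n steps the width is (b−a)/2^n; need (b−a)/2^n ≤ 1e-6.
So n ≥ log₂(2.299000/1e-6) = log₂(2299000.0000) ≈ 21.1326.
Hence n = 22.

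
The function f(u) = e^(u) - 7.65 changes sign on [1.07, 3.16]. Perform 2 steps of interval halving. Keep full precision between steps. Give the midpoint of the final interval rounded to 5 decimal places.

f(1.070000) = -4.734621, f(3.160000) = 15.920596 (opposite signs)
step 1: m = 2.115000, f(m) = 0.639586 > 0 → root in [1.070000, 2.115000]
step 2: m = 1.592500, f(m) = -2.733976 < 0 → root in [1.592500, 2.115000]
Midpoint of [1.592500, 2.115000] = 1.853750

1.85375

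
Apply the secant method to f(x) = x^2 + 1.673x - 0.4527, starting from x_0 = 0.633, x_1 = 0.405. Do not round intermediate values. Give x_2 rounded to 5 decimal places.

f(x_0) = 1.006998, f(x_1) = 0.388890
x_2 = 0.405000 - (0.388890)·(0.405000 - 0.633000)/(0.388890 - (1.006998)) = 0.261551; f(x_2) = 0.053284

0.26155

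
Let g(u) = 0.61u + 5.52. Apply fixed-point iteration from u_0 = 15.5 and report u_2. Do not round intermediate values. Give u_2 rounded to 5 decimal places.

14.65475

u_1 = g(15.500000) = 14.975000
u_2 = g(14.975000) = 14.654750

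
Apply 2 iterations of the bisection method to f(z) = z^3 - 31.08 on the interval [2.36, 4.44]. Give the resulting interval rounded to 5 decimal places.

[2.88000, 3.40000]

f(2.360000) = -17.935744, f(4.440000) = 56.448384 (opposite signs)
step 1: m = 3.400000, f(m) = 8.224000 > 0 → root in [2.360000, 3.400000]
step 2: m = 2.880000, f(m) = -7.192128 < 0 → root in [2.880000, 3.400000]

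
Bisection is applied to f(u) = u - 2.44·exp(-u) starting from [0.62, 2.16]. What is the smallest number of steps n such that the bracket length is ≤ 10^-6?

21

Initial width b − a = 2.16 − 0.62 = 1.540000.
After n steps the width is (b−a)/2^n; need (b−a)/2^n ≤ 10^-6.
So n ≥ log₂(1.540000/10^-6) = log₂(1540000.0000) ≈ 20.5545.
Hence n = 21.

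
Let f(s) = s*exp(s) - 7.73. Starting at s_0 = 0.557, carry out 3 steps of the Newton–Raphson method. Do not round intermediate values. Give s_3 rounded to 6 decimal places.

Newton update: s ← s − f(s)/f'(s).
f'(s) = (s+1)*exp(s)
s_0 = 0.557000: f = -6.757796, f' = 2.717632 → s_1 = 0.557000 - (-6.757796)/(2.717632) = 3.043649
s_1 = 3.043649: f = 56.130815, f' = 84.842478 → s_2 = 3.043649 - (56.130815)/(84.842478) = 2.382060
s_2 = 2.382060: f = 18.061012, f' = 36.618199 → s_3 = 2.382060 - (18.061012)/(36.618199) = 1.888835

1.888835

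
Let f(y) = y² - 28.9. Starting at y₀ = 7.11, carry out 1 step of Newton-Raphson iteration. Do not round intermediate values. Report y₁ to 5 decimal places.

Newton update: y ← y − f(y)/f'(y).
f'(y) = 2y
y_0 = 7.110000: f = 21.652100, f' = 14.220000 → y_1 = 7.110000 - (21.652100)/(14.220000) = 5.587349

5.58735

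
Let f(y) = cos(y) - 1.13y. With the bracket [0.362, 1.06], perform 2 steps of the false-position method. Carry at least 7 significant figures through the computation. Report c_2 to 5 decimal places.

0.68343

False-position update: c = (a·f(b) − b·f(a))/(f(b) − f(a)); replace the endpoint whose sign matches f(c).
f(0.362000) = 0.526130, f(1.060000) = -0.708928
step 1: c = 0.659345, f(c) = 0.045333 > 0 → new bracket [0.659345, 1.060000]
step 2: c = 0.683426, f(c) = 0.003143 > 0 → new bracket [0.683426, 1.060000]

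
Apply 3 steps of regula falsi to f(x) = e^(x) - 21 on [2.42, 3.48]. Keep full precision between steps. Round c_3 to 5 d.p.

3.03880

False-position update: c = (a·f(b) − b·f(a))/(f(b) − f(a)); replace the endpoint whose sign matches f(c).
f(2.420000) = -9.754141, f(3.480000) = 11.459722
step 1: c = 2.907388, f(c) = -2.691081 < 0 → new bracket [2.907388, 3.480000]
step 2: c = 3.016283, f(c) = -0.584737 < 0 → new bracket [3.016283, 3.480000]
step 3: c = 3.038795, f(c) = -0.119923 < 0 → new bracket [3.038795, 3.480000]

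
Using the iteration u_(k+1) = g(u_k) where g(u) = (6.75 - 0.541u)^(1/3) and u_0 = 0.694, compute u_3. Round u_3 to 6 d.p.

u_1 = g(0.694000) = 1.854171
u_2 = g(1.854171) = 1.791201
u_3 = g(1.791201) = 1.794734

1.794734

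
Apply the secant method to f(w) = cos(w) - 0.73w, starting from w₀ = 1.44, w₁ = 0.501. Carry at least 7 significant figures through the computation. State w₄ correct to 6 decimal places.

0.876464

f(w_0) = -0.920776, f(w_1) = 0.511373
w_2 = 0.501000 - (0.511373)·(0.501000 - 1.440000)/(0.511373 - (-0.920776)) = 0.836286; f(w_2) = 0.059736
w_3 = 0.836286 - (0.059736)·(0.836286 - 0.501000)/(0.059736 - (0.511373)) = 0.880632; f(w_3) = -0.006198
w_4 = 0.880632 - (-0.006198)·(0.880632 - 0.836286)/(-0.006198 - (0.059736)) = 0.876464; f(w_4) = 0.000054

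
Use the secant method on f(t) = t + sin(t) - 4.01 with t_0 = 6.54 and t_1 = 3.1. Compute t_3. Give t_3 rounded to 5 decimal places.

12.48625

Secant update: t_(k+1) = t_k − f(t_k)·(t_k − t_(k-1))/(f(t_k) − f(t_(k-1))).
f(t_0) = 2.784001, f(t_1) = -0.868419
t_2 = 3.100000 - (-0.868419)·(3.100000 - 6.540000)/(-0.868419 - (2.784001)) = 3.917913; f(t_2) = -0.792746
t_3 = 3.917913 - (-0.792746)·(3.917913 - 3.100000)/(-0.792746 - (-0.868419)) = 12.486250; f(t_3) = 8.396216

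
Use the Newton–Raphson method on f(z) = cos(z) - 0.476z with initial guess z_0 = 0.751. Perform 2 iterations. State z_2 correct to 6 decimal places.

f'(z) = -sin(z) - 0.476
z_0 = 0.751000: f = 0.373531, f' = -1.158370 → z_1 = 0.751000 - (0.373531)/(-1.158370) = 1.073462
z_1 = 1.073462: f = -0.033884, f' = -1.354858 → z_2 = 1.073462 - (-0.033884)/(-1.354858) = 1.048453

1.048453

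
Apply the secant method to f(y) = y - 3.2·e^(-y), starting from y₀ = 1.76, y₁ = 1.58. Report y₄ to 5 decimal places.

1.08341

f(y_0) = 1.209456, f(y_1) = 0.920880
y_2 = 1.580000 - (0.920880)·(1.580000 - 1.760000)/(0.920880 - (1.209456)) = 1.005600; f(y_2) = -0.165039
y_3 = 1.005600 - (-0.165039)·(1.005600 - 1.580000)/(-0.165039 - (0.920880)) = 1.092898; f(y_3) = 0.020119
y_4 = 1.092898 - (0.020119)·(1.092898 - 1.005600)/(0.020119 - (-0.165039)) = 1.083413; f(y_4) = 0.000409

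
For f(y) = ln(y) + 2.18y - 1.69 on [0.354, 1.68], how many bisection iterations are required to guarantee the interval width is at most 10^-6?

Initial width b − a = 1.68 − 0.354 = 1.326000.
After n steps the width is (b−a)/2^n; need (b−a)/2^n ≤ 10^-6.
So n ≥ log₂(1.326000/10^-6) = log₂(1326000.0000) ≈ 20.3386.
Hence n = 21.

21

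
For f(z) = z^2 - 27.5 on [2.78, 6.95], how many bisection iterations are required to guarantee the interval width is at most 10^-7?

Initial width b − a = 6.95 − 2.78 = 4.170000.
After n steps the width is (b−a)/2^n; need (b−a)/2^n ≤ 10^-7.
So n ≥ log₂(4.170000/10^-7) = log₂(41700000.0000) ≈ 25.3135.
Hence n = 26.

26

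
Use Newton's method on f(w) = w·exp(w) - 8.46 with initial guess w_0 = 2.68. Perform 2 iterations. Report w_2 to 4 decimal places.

1.7610

Newton update: w ← w − f(w)/f'(w).
f'(w) = (w + 1)·exp(w)
w_0 = 2.680000: f = 30.628050, f' = 53.673143 → w_1 = 2.680000 - (30.628050)/(53.673143) = 2.109360
w_1 = 2.109360: f = 8.927375, f' = 25.630338 → w_2 = 2.109360 - (8.927375)/(25.630338) = 1.761047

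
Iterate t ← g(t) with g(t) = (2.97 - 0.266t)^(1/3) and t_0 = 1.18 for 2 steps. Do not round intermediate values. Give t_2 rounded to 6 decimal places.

1.375354

t_1 = g(1.180000) = 1.384892
t_2 = g(1.384892) = 1.375354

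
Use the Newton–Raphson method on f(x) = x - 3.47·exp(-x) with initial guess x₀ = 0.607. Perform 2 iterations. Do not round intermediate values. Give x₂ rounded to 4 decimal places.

1.1242

f'(x) = 1 + 3.47·exp(-x)
x_0 = 0.607000: f = -1.284092, f' = 2.891092 → x_1 = 0.607000 - (-1.284092)/(2.891092) = 1.051155
x_1 = 1.051155: f = -0.161728, f' = 2.212883 → x_2 = 1.051155 - (-0.161728)/(2.212883) = 1.124239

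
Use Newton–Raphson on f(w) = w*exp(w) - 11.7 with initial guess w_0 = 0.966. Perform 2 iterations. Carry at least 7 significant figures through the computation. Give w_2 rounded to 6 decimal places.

f'(w) = (w+1)*exp(w)
w_0 = 0.966000: f = -9.161918, f' = 5.165495 → w_1 = 0.966000 - (-9.161918)/(5.165495) = 2.739677
w_1 = 2.739677: f = 30.715610, f' = 57.897587 → w_2 = 2.739677 - (30.715610)/(57.897587) = 2.209160

2.209160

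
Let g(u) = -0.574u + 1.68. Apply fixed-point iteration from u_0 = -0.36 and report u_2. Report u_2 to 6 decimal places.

0.597069

u_1 = g(-0.360000) = 1.886640
u_2 = g(1.886640) = 0.597069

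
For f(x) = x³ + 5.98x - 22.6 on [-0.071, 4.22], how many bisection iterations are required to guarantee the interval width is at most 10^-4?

16

Initial width b − a = 4.22 − -0.071 = 4.291000.
After n steps the width is (b−a)/2^n; need (b−a)/2^n ≤ 10^-4.
So n ≥ log₂(4.291000/10^-4) = log₂(42910.0000) ≈ 15.3890.
Hence n = 16.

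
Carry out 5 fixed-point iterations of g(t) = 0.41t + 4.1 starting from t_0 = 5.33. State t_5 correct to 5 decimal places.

t_1 = g(5.330000) = 6.285300
t_2 = g(6.285300) = 6.676973
t_3 = g(6.676973) = 6.837559
t_4 = g(6.837559) = 6.903399
t_5 = g(6.903399) = 6.930394

6.93039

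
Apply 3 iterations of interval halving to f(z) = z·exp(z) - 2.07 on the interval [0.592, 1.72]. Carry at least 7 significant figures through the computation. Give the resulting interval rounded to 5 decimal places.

f(0.592000) = -0.999901, f(1.720000) = 7.535389 (opposite signs)
step 1: m = 1.156000, f(m) = 1.602842 > 0 → root in [0.592000, 1.156000]
step 2: m = 0.874000, f(m) = 0.024521 > 0 → root in [0.592000, 0.874000]
step 3: m = 0.733000, f(m) = -0.544396 < 0 → root in [0.733000, 0.874000]

[0.73300, 0.87400]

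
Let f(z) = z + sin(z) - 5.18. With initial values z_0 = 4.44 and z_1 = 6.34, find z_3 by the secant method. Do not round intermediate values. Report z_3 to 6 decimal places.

f(z_0) = -1.703131, f(z_1) = 1.216784
z_2 = 6.340000 - (1.216784)·(6.340000 - 4.440000)/(1.216784 - (-1.703131)) = 5.548234; f(z_2) = -0.302317
z_3 = 5.548234 - (-0.302317)·(5.548234 - 6.340000)/(-0.302317 - (1.216784)) = 5.705804; f(z_3) = -0.020028

5.705804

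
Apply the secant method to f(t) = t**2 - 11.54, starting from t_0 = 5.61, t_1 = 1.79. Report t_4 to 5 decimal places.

3.38488

f(t_0) = 19.932100, f(t_1) = -8.335900
t_2 = 1.790000 - (-8.335900)·(1.790000 - 5.610000)/(-8.335900 - (19.932100)) = 2.916473; f(t_2) = -3.034185
t_3 = 2.916473 - (-3.034185)·(2.916473 - 1.790000)/(-3.034185 - (-8.335900)) = 3.561156; f(t_3) = 1.141835
t_4 = 3.561156 - (1.141835)·(3.561156 - 2.916473)/(1.141835 - (-3.034185)) = 3.384883; f(t_4) = -0.082568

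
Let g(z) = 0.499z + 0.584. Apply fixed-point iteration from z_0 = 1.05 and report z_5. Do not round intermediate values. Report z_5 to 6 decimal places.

1.162090

z_1 = g(1.050000) = 1.107950
z_2 = g(1.107950) = 1.136867
z_3 = g(1.136867) = 1.151297
z_4 = g(1.151297) = 1.158497
z_5 = g(1.158497) = 1.162090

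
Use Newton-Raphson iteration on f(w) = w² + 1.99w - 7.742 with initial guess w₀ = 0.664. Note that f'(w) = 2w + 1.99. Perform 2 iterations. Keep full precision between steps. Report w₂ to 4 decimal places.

1.9970

w_0 = 0.664000: f = -5.979744, f' = 3.318000 → w_1 = 0.664000 - (-5.979744)/(3.318000) = 2.466213
w_1 = 2.466213: f = 3.247973, f' = 6.922427 → w_2 = 2.466213 - (3.247973)/(6.922427) = 1.997018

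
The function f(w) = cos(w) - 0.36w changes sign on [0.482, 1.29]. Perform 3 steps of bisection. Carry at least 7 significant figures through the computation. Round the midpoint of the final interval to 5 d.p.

1.13850

f(0.482000) = 0.712550, f(1.290000) = -0.187279 (opposite signs)
step 1: m = 0.886000, f(m) = 0.313555 > 0 → root in [0.886000, 1.290000]
step 2: m = 1.088000, f(m) = 0.072578 > 0 → root in [1.088000, 1.290000]
step 3: m = 1.189000, f(m) = -0.055452 < 0 → root in [1.088000, 1.189000]
Midpoint of [1.088000, 1.189000] = 1.138500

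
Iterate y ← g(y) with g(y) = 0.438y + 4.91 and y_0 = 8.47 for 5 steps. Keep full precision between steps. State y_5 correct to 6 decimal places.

y_1 = g(8.470000) = 8.619860
y_2 = g(8.619860) = 8.685499
y_3 = g(8.685499) = 8.714248
y_4 = g(8.714248) = 8.726841
y_5 = g(8.726841) = 8.732356

8.732356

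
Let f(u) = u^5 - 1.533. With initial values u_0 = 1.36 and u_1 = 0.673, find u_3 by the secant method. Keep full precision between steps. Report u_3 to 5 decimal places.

1.40292

f(u_0) = 3.119587, f(u_1) = -1.394938
u_2 = 0.673000 - (-1.394938)·(0.673000 - 1.360000)/(-1.394938 - (3.119587)) = 0.885275; f(u_2) = -0.989259
u_3 = 0.885275 - (-0.989259)·(0.885275 - 0.673000)/(-0.989259 - (-1.394938)) = 1.402916; f(u_3) = 3.901475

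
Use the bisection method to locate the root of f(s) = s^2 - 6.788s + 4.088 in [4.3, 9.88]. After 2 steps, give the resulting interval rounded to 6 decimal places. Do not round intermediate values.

f(4.300000) = -6.610400, f(9.880000) = 34.636960 (opposite signs)
step 1: m = 7.090000, f(m) = 6.229180 > 0 → root in [4.300000, 7.090000]
step 2: m = 5.695000, f(m) = -2.136635 < 0 → root in [5.695000, 7.090000]

[5.695000, 7.090000]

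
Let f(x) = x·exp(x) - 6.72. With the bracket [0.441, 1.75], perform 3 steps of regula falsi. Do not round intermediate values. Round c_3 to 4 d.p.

f(0.441000) = -6.034571, f(1.750000) = 3.350555
step 1: c = 1.282678, f(c) = -2.094299 < 0 → new bracket [1.282678, 1.750000]
step 2: c = 1.462428, f(c) = -0.407538 < 0 → new bracket [1.462428, 1.750000]
step 3: c = 1.493613, f(c) = -0.068709 < 0 → new bracket [1.493613, 1.750000]

1.4936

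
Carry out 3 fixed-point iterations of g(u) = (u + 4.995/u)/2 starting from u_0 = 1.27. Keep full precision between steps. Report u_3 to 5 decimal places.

2.23510

u_1 = g(1.270000) = 2.601535
u_2 = g(2.601535) = 2.260778
u_3 = g(2.260778) = 2.235097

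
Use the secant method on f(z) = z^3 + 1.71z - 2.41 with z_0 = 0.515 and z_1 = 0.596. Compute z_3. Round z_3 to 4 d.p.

0.9084

Secant update: z_(k+1) = z_k − f(z_k)·(z_k − z_(k-1))/(f(z_k) − f(z_(k-1))).
f(z_0) = -1.392759, f(z_1) = -1.179131
z_2 = 0.596000 - (-1.179131)·(0.596000 - 0.515000)/(-1.179131 - (-1.392759)) = 1.043084; f(z_2) = 0.508575
z_3 = 1.043084 - (0.508575)·(1.043084 - 0.596000)/(0.508575 - (-1.179131)) = 0.908359; f(z_3) = -0.107203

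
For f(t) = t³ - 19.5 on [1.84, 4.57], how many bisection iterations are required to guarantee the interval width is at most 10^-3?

Initial width b − a = 4.57 − 1.84 = 2.730000.
After n steps the width is (b−a)/2^n; need (b−a)/2^n ≤ 10^-3.
So n ≥ log₂(2.730000/10^-3) = log₂(2730.0000) ≈ 11.4147.
Hence n = 12.

12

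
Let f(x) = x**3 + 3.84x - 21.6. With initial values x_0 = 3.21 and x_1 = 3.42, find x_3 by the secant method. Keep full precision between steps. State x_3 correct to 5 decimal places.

2.39865

Secant update: x_(k+1) = x_k − f(x_k)·(x_k − x_(k-1))/(f(x_k) − f(x_(k-1))).
f(x_0) = 23.802561, f(x_1) = 31.534488
x_2 = 3.420000 - (31.534488)·(3.420000 - 3.210000)/(31.534488 - (23.802561)) = 2.563520; f(x_2) = 5.090429
x_3 = 2.563520 - (5.090429)·(2.563520 - 3.420000)/(5.090429 - (31.534488)) = 2.398649; f(x_3) = 1.411481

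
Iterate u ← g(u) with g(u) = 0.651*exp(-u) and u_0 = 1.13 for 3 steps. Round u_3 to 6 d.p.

u_1 = g(1.130000) = 0.210295
u_2 = g(0.210295) = 0.527535
u_3 = g(0.527535) = 0.384128

0.384128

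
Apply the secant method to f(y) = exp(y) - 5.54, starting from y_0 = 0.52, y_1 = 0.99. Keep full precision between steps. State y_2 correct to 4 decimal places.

Secant update: y_(k+1) = y_k − f(y_k)·(y_k − y_(k-1))/(f(y_k) − f(y_(k-1))).
f(y_0) = -3.857972, f(y_1) = -2.848766
y_2 = 0.990000 - (-2.848766)·(0.990000 - 0.520000)/(-2.848766 - (-3.857972)) = 2.316705; f(y_2) = 4.602201

2.3167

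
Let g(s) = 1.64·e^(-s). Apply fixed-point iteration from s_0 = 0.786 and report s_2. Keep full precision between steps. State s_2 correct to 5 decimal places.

0.77678

s_1 = g(0.786000) = 0.747289
s_2 = g(0.747289) = 0.776784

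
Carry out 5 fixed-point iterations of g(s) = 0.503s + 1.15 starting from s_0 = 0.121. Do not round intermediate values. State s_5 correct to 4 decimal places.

2.2433

s_1 = g(0.121000) = 1.210863
s_2 = g(1.210863) = 1.759064
s_3 = g(1.759064) = 2.034809
s_4 = g(2.034809) = 2.173509
s_5 = g(2.173509) = 2.243275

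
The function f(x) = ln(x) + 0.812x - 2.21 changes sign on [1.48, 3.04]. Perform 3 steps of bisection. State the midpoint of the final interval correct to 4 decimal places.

1.9675

f(1.480000) = -0.616198, f(3.040000) = 1.370338 (opposite signs)
step 1: m = 2.260000, f(m) = 0.440485 > 0 → root in [1.480000, 2.260000]
step 2: m = 1.870000, f(m) = -0.065622 < 0 → root in [1.870000, 2.260000]
step 3: m = 2.065000, f(m) = 0.191910 > 0 → root in [1.870000, 2.065000]
Midpoint of [1.870000, 2.065000] = 1.967500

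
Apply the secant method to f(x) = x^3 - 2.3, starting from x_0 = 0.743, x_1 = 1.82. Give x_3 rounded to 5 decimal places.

1.25037

f(x_0) = -1.889828, f(x_1) = 3.728568
x_2 = 1.820000 - (3.728568)·(1.820000 - 0.743000)/(3.728568 - (-1.889828)) = 1.105264; f(x_2) = -0.949799
x_3 = 1.105264 - (-0.949799)·(1.105264 - 1.820000)/(-0.949799 - (3.728568)) = 1.250369; f(x_3) = -0.345143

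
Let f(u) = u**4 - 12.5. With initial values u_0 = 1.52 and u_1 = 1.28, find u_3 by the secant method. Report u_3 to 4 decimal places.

1.7292

f(u_0) = -7.162052, f(u_1) = -9.815645
u_2 = 1.280000 - (-9.815645)·(1.280000 - 1.520000)/(-9.815645 - (-7.162052)) = 2.167760; f(u_2) = 9.582335
u_3 = 2.167760 - (9.582335)·(2.167760 - 1.280000)/(9.582335 - (-9.815645)) = 1.729219; f(u_3) = -3.558715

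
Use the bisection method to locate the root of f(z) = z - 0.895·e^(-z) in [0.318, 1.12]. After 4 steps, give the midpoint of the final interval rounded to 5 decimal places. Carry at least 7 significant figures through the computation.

f(0.318000) = -0.333204, f(1.120000) = 0.827980 (opposite signs)
step 1: m = 0.719000, f(m) = 0.282921 > 0 → root in [0.318000, 0.719000]
step 2: m = 0.518500, f(m) = -0.014395 < 0 → root in [0.518500, 0.719000]
step 3: m = 0.618750, f(m) = 0.136688 > 0 → root in [0.518500, 0.618750]
step 4: m = 0.568625, f(m) = 0.061783 > 0 → root in [0.518500, 0.568625]
Midpoint of [0.518500, 0.568625] = 0.543563

0.54356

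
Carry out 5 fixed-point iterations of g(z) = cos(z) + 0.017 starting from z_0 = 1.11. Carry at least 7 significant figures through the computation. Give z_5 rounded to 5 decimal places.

z_1 = g(1.110000) = 0.461662
z_2 = g(0.461662) = 0.912314
z_3 = g(0.912314) = 0.628917
z_4 = g(0.628917) = 0.825665
z_5 = g(0.825665) = 0.695068

0.69507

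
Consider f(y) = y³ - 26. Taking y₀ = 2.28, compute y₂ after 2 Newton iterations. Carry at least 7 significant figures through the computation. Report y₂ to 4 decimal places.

f'(y) = 3y²
y_0 = 2.280000: f = -14.147648, f' = 15.595200 → y_1 = 2.280000 - (-14.147648)/(15.595200) = 3.187180
y_1 = 3.187180: f = 6.375734, f' = 30.474342 → y_2 = 3.187180 - (6.375734)/(30.474342) = 2.977963

2.9780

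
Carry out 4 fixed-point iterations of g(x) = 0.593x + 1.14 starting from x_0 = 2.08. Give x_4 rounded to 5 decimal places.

x_1 = g(2.080000) = 2.373440
x_2 = g(2.373440) = 2.547450
x_3 = g(2.547450) = 2.650638
x_4 = g(2.650638) = 2.711828

2.71183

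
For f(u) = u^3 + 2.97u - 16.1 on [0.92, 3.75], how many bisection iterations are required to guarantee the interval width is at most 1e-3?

12

Initial width b − a = 3.75 − 0.92 = 2.830000.
After n steps the width is (b−a)/2^n; need (b−a)/2^n ≤ 1e-3.
So n ≥ log₂(2.830000/1e-3) = log₂(2830.0000) ≈ 11.4666.
Hence n = 12.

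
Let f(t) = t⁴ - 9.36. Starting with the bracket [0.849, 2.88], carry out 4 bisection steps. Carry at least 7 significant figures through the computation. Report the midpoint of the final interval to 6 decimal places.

1.801031

f(0.849000) = -8.840446, f(2.880000) = 59.437071 (opposite signs)
step 1: m = 1.864500, f(m) = 2.725081 > 0 → root in [0.849000, 1.864500]
step 2: m = 1.356750, f(m) = -5.971564 < 0 → root in [1.356750, 1.864500]
step 3: m = 1.610625, f(m) = -2.630578 < 0 → root in [1.610625, 1.864500]
step 4: m = 1.737563, f(m) = -0.244894 < 0 → root in [1.737563, 1.864500]
Midpoint of [1.737563, 1.864500] = 1.801031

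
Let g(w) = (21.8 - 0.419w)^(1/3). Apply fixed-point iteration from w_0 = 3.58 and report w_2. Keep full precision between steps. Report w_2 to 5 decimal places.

2.74382

w_1 = g(3.580000) = 2.727922
w_2 = g(2.727922) = 2.743821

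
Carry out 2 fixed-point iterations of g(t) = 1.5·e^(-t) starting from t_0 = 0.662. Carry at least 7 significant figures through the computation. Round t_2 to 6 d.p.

0.691935

t_1 = g(0.662000) = 0.773728
t_2 = g(0.773728) = 0.691935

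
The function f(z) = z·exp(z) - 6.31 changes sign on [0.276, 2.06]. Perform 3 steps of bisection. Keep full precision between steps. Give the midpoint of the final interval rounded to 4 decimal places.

f(0.276000) = -5.946274, f(2.060000) = 9.852698 (opposite signs)
step 1: m = 1.168000, f(m) = -2.554232 < 0 → root in [1.168000, 2.060000]
step 2: m = 1.614000, f(m) = 1.796900 > 0 → root in [1.168000, 1.614000]
step 3: m = 1.391000, f(m) = -0.719756 < 0 → root in [1.391000, 1.614000]
Midpoint of [1.391000, 1.614000] = 1.502500

1.5025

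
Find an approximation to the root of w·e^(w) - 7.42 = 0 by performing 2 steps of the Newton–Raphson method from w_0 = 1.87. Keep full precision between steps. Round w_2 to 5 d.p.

1.56190

f'(w) = (w + 1)·e^(w)
w_0 = 1.870000: f = 4.713114, f' = 18.621411 → w_1 = 1.870000 - (4.713114)/(18.621411) = 1.616898
w_1 = 1.616898: f = 0.725028, f' = 13.182468 → w_2 = 1.616898 - (0.725028)/(13.182468) = 1.561899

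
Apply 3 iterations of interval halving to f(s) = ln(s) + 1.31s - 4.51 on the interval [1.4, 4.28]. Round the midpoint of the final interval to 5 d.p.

f(1.400000) = -2.339528, f(4.280000) = 2.550753 (opposite signs)
step 1: m = 2.840000, f(m) = 0.254204 > 0 → root in [1.400000, 2.840000]
step 2: m = 2.120000, f(m) = -0.981384 < 0 → root in [2.120000, 2.840000]
step 3: m = 2.480000, f(m) = -0.352941 < 0 → root in [2.480000, 2.840000]
Midpoint of [2.480000, 2.840000] = 2.660000

2.66000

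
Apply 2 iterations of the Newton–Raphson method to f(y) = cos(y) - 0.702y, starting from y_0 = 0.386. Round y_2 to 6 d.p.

f'(y) = -sin(y) - 0.702
y_0 = 0.386000: f = 0.655450, f' = -1.078486 → y_1 = 0.386000 - (0.655450)/(-1.078486) = 0.993751
y_1 = 0.993751: f = -0.152063, f' = -1.540078 → y_2 = 0.993751 - (-0.152063)/(-1.540078) = 0.895014

0.895014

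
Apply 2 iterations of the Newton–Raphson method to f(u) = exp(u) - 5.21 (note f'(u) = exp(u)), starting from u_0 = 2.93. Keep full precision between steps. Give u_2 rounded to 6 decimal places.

Newton update: u ← u − f(u)/f'(u).
u_0 = 2.930000: f = 13.517630, f' = 18.727630 → u_1 = 2.930000 - (13.517630)/(18.727630) = 2.208199
u_1 = 2.208199: f = 3.889310, f' = 9.099310 → u_2 = 2.208199 - (3.889310)/(9.099310) = 1.780769

1.780769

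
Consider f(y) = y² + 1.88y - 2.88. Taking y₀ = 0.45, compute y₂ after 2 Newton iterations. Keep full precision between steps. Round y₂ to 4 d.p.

1.0029

Newton update: y ← y − f(y)/f'(y).
f'(y) = 2y + 1.88
y_0 = 0.450000: f = -1.831500, f' = 2.780000 → y_1 = 0.450000 - (-1.831500)/(2.780000) = 1.108813
y_1 = 1.108813: f = 0.434035, f' = 4.097626 → y_2 = 1.108813 - (0.434035)/(4.097626) = 1.002890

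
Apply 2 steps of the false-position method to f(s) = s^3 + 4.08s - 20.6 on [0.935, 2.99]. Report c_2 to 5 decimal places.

f(0.935000) = -15.967800, f(2.990000) = 18.330099
step 1: c = 1.891730, f(c) = -6.111917 < 0 → new bracket [1.891730, 2.990000]
step 2: c = 2.166361, f(c) = -1.594256 < 0 → new bracket [2.166361, 2.990000]

2.16636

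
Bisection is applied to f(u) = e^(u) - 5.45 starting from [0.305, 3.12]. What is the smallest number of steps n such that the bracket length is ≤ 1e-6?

22

Initial width b − a = 3.12 − 0.305 = 2.815000.
After n steps the width is (b−a)/2^n; need (b−a)/2^n ≤ 1e-6.
So n ≥ log₂(2.815000/1e-6) = log₂(2815000.0000) ≈ 21.4247.
Hence n = 22.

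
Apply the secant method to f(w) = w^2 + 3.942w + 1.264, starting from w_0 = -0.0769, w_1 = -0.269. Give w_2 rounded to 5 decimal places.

f(w_0) = 0.966774, f(w_1) = 0.275963
w_2 = -0.269000 - (0.275963)·(-0.269000 - -0.076900)/(0.275963 - (0.966774)) = -0.345740; f(w_2) = 0.020631

-0.34574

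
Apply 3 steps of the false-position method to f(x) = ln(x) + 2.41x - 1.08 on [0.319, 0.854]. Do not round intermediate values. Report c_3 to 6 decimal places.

0.636376

f(0.319000) = -1.453774, f(0.854000) = 0.820316
step 1: c = 0.661013, f(c) = 0.099061 > 0 → new bracket [0.319000, 0.661013]
step 2: c = 0.639195, f(c) = 0.012915 > 0 → new bracket [0.319000, 0.639195]
step 3: c = 0.636376, f(c) = 0.001699 > 0 → new bracket [0.319000, 0.636376]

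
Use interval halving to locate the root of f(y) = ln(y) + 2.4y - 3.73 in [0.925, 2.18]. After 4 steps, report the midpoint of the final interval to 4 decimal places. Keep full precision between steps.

1.4348

f(0.925000) = -1.587962, f(2.180000) = 2.281325 (opposite signs)
step 1: m = 1.552500, f(m) = 0.435867 > 0 → root in [0.925000, 1.552500]
step 2: m = 1.238750, f(m) = -0.542897 < 0 → root in [1.238750, 1.552500]
step 3: m = 1.395625, f(m) = -0.047158 < 0 → root in [1.395625, 1.552500]
step 4: m = 1.474063, f(m) = 0.195772 > 0 → root in [1.395625, 1.474063]
Midpoint of [1.395625, 1.474063] = 1.434844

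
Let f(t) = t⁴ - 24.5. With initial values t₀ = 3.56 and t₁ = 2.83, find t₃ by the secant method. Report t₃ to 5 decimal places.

2.31675

f(t_0) = 136.120137, f(t_1) = 39.642479
t_2 = 2.830000 - (39.642479)·(2.830000 - 3.560000)/(39.642479 - (136.120137)) = 2.530044; f(t_2) = 16.474400
t_3 = 2.530044 - (16.474400)·(2.530044 - 2.830000)/(16.474400 - (39.642479)) = 2.316752; f(t_3) = 4.308312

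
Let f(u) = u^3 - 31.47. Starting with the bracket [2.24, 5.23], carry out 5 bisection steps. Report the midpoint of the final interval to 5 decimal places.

3.12766

f(2.240000) = -20.230576, f(5.230000) = 111.585667 (opposite signs)
step 1: m = 3.735000, f(m) = 20.634090 > 0 → root in [2.240000, 3.735000]
step 2: m = 2.987500, f(m) = -4.806096 < 0 → root in [2.987500, 3.735000]
step 3: m = 3.361250, f(m) = 6.505408 > 0 → root in [2.987500, 3.361250]
step 4: m = 3.174375, f(m) = 0.517087 > 0 → root in [2.987500, 3.174375]
step 5: m = 3.080938, f(m) = -2.225199 < 0 → root in [3.080938, 3.174375]
Midpoint of [3.080938, 3.174375] = 3.127656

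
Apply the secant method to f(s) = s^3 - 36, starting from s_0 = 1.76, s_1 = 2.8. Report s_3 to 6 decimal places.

3.242573

Secant update: s_(k+1) = s_k − f(s_k)·(s_k − s_(k-1))/(f(s_k) − f(s_(k-1))).
f(s_0) = -30.548224, f(s_1) = -14.048000
s_2 = 2.800000 - (-14.048000)·(2.800000 - 1.760000)/(-14.048000 - (-30.548224)) = 3.685438; f(s_2) = 14.057276
s_3 = 3.685438 - (14.057276)·(3.685438 - 2.800000)/(14.057276 - (-14.048000)) = 3.242573; f(s_3) = -1.906690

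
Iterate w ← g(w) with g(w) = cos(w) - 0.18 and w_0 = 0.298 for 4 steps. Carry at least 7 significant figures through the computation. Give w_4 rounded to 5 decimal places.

0.59701

w_1 = g(0.298000) = 0.775926
w_2 = g(0.775926) = 0.533773
w_3 = g(0.533773) = 0.680894
w_4 = g(0.680894) = 0.597011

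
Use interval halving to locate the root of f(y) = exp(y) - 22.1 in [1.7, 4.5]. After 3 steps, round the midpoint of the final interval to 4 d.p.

f(1.700000) = -16.626053, f(4.500000) = 67.917131 (opposite signs)
step 1: m = 3.100000, f(m) = 0.097951 > 0 → root in [1.700000, 3.100000]
step 2: m = 2.400000, f(m) = -11.076824 < 0 → root in [2.400000, 3.100000]
step 3: m = 2.750000, f(m) = -6.457368 < 0 → root in [2.750000, 3.100000]
Midpoint of [2.750000, 3.100000] = 2.925000

2.9250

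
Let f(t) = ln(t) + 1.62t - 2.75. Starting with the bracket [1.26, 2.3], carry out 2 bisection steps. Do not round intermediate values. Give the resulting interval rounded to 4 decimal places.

[1.2600, 1.5200]

f(1.260000) = -0.477688, f(2.300000) = 1.808909 (opposite signs)
step 1: m = 1.780000, f(m) = 0.710213 > 0 → root in [1.260000, 1.780000]
step 2: m = 1.520000, f(m) = 0.131110 > 0 → root in [1.260000, 1.520000]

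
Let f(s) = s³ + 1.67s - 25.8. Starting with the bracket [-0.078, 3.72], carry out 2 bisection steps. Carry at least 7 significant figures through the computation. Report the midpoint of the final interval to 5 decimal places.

2.29575

f(-0.078000) = -25.930735, f(3.720000) = 31.891248 (opposite signs)
step 1: m = 1.821000, f(m) = -16.720419 < 0 → root in [1.821000, 3.720000]
step 2: m = 2.770500, f(m) = 0.092179 > 0 → root in [1.821000, 2.770500]
Midpoint of [1.821000, 2.770500] = 2.295750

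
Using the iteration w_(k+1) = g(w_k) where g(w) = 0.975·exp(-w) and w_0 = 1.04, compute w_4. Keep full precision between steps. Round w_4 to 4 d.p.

0.5981

w_1 = g(1.040000) = 0.344618
w_2 = g(0.344618) = 0.690778
w_3 = g(0.690778) = 0.488656
w_4 = g(0.488656) = 0.598114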